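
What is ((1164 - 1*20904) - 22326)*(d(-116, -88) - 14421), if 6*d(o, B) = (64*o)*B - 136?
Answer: -3972783150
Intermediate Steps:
d(o, B) = -68/3 + 32*B*o/3 (d(o, B) = ((64*o)*B - 136)/6 = (64*B*o - 136)/6 = (-136 + 64*B*o)/6 = -68/3 + 32*B*o/3)
((1164 - 1*20904) - 22326)*(d(-116, -88) - 14421) = ((1164 - 1*20904) - 22326)*((-68/3 + (32/3)*(-88)*(-116)) - 14421) = ((1164 - 20904) - 22326)*((-68/3 + 326656/3) - 14421) = (-19740 - 22326)*(326588/3 - 14421) = -42066*283325/3 = -3972783150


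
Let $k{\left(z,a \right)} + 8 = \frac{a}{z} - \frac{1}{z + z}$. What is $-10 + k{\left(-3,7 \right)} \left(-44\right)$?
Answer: $\frac{1312}{3} \approx 437.33$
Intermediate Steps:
$k{\left(z,a \right)} = -8 - \frac{1}{2 z} + \frac{a}{z}$ ($k{\left(z,a \right)} = -8 + \left(\frac{a}{z} - \frac{1}{z + z}\right) = -8 + \left(\frac{a}{z} - \frac{1}{2 z}\right) = -8 + \left(- \frac{1}{2 z} + \frac{a}{z}\right) = -8 - \frac{1}{2 z} + \frac{a}{z}$)
$-10 + k{\left(-3,7 \right)} \left(-44\right) = -10 + \frac{- \frac{1}{2} + 7 - -24}{-3} \left(-44\right) = -10 + - \frac{- \frac{1}{2} + 7 + 24}{3} \left(-44\right) = -10 + \left(- \frac{1}{3}\right) \frac{61}{2} \left(-44\right) = -10 - - \frac{1342}{3} = -10 + \frac{1342}{3} = \frac{1312}{3}$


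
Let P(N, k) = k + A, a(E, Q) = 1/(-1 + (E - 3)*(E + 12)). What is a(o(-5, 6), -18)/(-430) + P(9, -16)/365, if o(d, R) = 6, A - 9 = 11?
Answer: 18159/1663670 ≈ 0.010915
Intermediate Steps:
A = 20 (A = 9 + 11 = 20)
a(E, Q) = 1/(-1 + (-3 + E)*(12 + E))
P(N, k) = 20 + k (P(N, k) = k + 20 = 20 + k)
a(o(-5, 6), -18)/(-430) + P(9, -16)/365 = 1/((-37 + 6**2 + 9*6)*(-430)) + (20 - 16)/365 = -1/430/(-37 + 36 + 54) + 4*(1/365) = -1/430/53 + 4/365 = (1/53)*(-1/430) + 4/365 = -1/22790 + 4/365 = 18159/1663670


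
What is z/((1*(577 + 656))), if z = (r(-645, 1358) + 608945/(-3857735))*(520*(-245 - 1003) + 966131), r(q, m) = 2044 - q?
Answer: 73110315215786/105701939 ≈ 6.9167e+5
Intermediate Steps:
z = 657992836942074/771547 (z = ((2044 - 1*(-645)) + 608945/(-3857735))*(520*(-245 - 1003) + 966131) = ((2044 + 645) + 608945*(-1/3857735))*(520*(-1248) + 966131) = (2689 - 121789/771547)*(-648960 + 966131) = (2074568094/771547)*317171 = 657992836942074/771547 ≈ 8.5282e+8)
z/((1*(577 + 656))) = 657992836942074/(771547*((1*(577 + 656)))) = 657992836942074/(771547*((1*1233))) = (657992836942074/771547)/1233 = (657992836942074/771547)*(1/1233) = 73110315215786/105701939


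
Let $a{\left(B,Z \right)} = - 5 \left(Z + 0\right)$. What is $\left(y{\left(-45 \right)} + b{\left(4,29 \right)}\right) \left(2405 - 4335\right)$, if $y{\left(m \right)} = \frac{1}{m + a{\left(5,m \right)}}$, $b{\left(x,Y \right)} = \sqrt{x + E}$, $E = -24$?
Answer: $- \frac{193}{18} - 3860 i \sqrt{5} \approx -10.722 - 8631.2 i$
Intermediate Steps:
$a{\left(B,Z \right)} = - 5 Z$
$b{\left(x,Y \right)} = \sqrt{-24 + x}$ ($b{\left(x,Y \right)} = \sqrt{x - 24} = \sqrt{-24 + x}$)
$y{\left(m \right)} = - \frac{1}{4 m}$ ($y{\left(m \right)} = \frac{1}{m - 5 m} = \frac{1}{\left(-4\right) m} = - \frac{1}{4 m}$)
$\left(y{\left(-45 \right)} + b{\left(4,29 \right)}\right) \left(2405 - 4335\right) = \left(- \frac{1}{4 \left(-45\right)} + \sqrt{-24 + 4}\right) \left(2405 - 4335\right) = \left(\left(- \frac{1}{4}\right) \left(- \frac{1}{45}\right) + \sqrt{-20}\right) \left(-1930\right) = \left(\frac{1}{180} + 2 i \sqrt{5}\right) \left(-1930\right) = - \frac{193}{18} - 3860 i \sqrt{5}$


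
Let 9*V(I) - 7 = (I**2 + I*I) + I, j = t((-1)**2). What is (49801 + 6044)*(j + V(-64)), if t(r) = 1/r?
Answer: 50533520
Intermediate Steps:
j = 1 (j = 1/((-1)**2) = 1/1 = 1)
V(I) = 7/9 + I/9 + 2*I**2/9 (V(I) = 7/9 + ((I**2 + I*I) + I)/9 = 7/9 + ((I**2 + I**2) + I)/9 = 7/9 + (2*I**2 + I)/9 = 7/9 + (I + 2*I**2)/9 = 7/9 + (I/9 + 2*I**2/9) = 7/9 + I/9 + 2*I**2/9)
(49801 + 6044)*(j + V(-64)) = (49801 + 6044)*(1 + (7/9 + (1/9)*(-64) + (2/9)*(-64)**2)) = 55845*(1 + (7/9 - 64/9 + (2/9)*4096)) = 55845*(1 + (7/9 - 64/9 + 8192/9)) = 55845*(1 + 8135/9) = 55845*(8144/9) = 50533520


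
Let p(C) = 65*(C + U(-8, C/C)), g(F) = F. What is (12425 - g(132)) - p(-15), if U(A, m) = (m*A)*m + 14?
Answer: 12878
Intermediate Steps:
U(A, m) = 14 + A*m**2 (U(A, m) = (A*m)*m + 14 = A*m**2 + 14 = 14 + A*m**2)
p(C) = 390 + 65*C (p(C) = 65*(C + (14 - 8*(C/C)**2)) = 65*(C + (14 - 8*1**2)) = 65*(C + (14 - 8*1)) = 65*(C + (14 - 8)) = 65*(C + 6) = 65*(6 + C) = 390 + 65*C)
(12425 - g(132)) - p(-15) = (12425 - 1*132) - (390 + 65*(-15)) = (12425 - 132) - (390 - 975) = 12293 - 1*(-585) = 12293 + 585 = 12878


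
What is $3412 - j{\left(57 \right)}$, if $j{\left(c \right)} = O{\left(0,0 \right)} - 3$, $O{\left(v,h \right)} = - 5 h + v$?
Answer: $3415$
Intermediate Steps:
$O{\left(v,h \right)} = v - 5 h$
$j{\left(c \right)} = -3$ ($j{\left(c \right)} = \left(0 - 0\right) - 3 = \left(0 + 0\right) - 3 = 0 - 3 = -3$)
$3412 - j{\left(57 \right)} = 3412 - -3 = 3412 + 3 = 3415$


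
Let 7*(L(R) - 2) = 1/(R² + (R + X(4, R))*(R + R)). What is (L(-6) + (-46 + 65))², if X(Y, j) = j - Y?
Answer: 1123389289/2547216 ≈ 441.03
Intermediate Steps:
L(R) = 2 + 1/(7*(R² + 2*R*(-4 + 2*R))) (L(R) = 2 + 1/(7*(R² + (R + (R - 1*4))*(R + R))) = 2 + 1/(7*(R² + (R + (R - 4))*(2*R))) = 2 + 1/(7*(R² + (R + (-4 + R))*(2*R))) = 2 + 1/(7*(R² + (-4 + 2*R)*(2*R))) = 2 + 1/(7*(R² + 2*R*(-4 + 2*R))))
(L(-6) + (-46 + 65))² = ((⅐)*(1 - 112*(-6) + 70*(-6)²)/(-6*(-8 + 5*(-6))) + (-46 + 65))² = ((⅐)*(-⅙)*(1 + 672 + 70*36)/(-8 - 30) + 19)² = ((⅐)*(-⅙)*(1 + 672 + 2520)/(-38) + 19)² = ((⅐)*(-⅙)*(-1/38)*3193 + 19)² = (3193/1596 + 19)² = (33517/1596)² = 1123389289/2547216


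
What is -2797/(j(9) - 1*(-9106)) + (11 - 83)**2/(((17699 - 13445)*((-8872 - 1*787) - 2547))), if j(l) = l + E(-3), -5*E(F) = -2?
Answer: -3560774227/11600759387 ≈ -0.30694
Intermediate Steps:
E(F) = 2/5 (E(F) = -1/5*(-2) = 2/5)
j(l) = 2/5 + l (j(l) = l + 2/5 = 2/5 + l)
-2797/(j(9) - 1*(-9106)) + (11 - 83)**2/(((17699 - 13445)*((-8872 - 1*787) - 2547))) = -2797/((2/5 + 9) - 1*(-9106)) + (11 - 83)**2/(((17699 - 13445)*((-8872 - 1*787) - 2547))) = -2797/(47/5 + 9106) + (-72)**2/((4254*((-8872 - 787) - 2547))) = -2797/45577/5 + 5184/((4254*(-9659 - 2547))) = -2797*5/45577 + 5184/((4254*(-12206))) = -13985/45577 + 5184/(-51924324) = -13985/45577 + 5184*(-1/51924324) = -13985/45577 - 432/4327027 = -3560774227/11600759387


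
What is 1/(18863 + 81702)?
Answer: 1/100565 ≈ 9.9438e-6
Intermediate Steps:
1/(18863 + 81702) = 1/100565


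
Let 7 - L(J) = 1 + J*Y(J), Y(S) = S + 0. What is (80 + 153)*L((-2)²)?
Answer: -2330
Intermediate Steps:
Y(S) = S
L(J) = 6 - J² (L(J) = 7 - (1 + J*J) = 7 - (1 + J²) = 7 + (-1 - J²) = 6 - J²)
(80 + 153)*L((-2)²) = (80 + 153)*(6 - ((-2)²)²) = 233*(6 - 1*4²) = 233*(6 - 1*16) = 233*(6 - 16) = 233*(-10) = -2330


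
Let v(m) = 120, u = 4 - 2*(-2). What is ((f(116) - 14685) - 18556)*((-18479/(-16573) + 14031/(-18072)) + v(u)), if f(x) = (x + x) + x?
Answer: -131726551214265/33278584 ≈ -3.9583e+6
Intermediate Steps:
u = 8 (u = 4 + 4 = 8)
f(x) = 3*x (f(x) = 2*x + x = 3*x)
((f(116) - 14685) - 18556)*((-18479/(-16573) + 14031/(-18072)) + v(u)) = ((3*116 - 14685) - 18556)*((-18479/(-16573) + 14031/(-18072)) + 120) = ((348 - 14685) - 18556)*((-18479*(-1/16573) + 14031*(-1/18072)) + 120) = (-14337 - 18556)*((18479/16573 - 1559/2008) + 120) = -32893*(11268525/33278584 + 120) = -32893*4004698605/33278584 = -131726551214265/33278584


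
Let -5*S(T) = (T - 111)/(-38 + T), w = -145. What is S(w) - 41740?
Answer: -38192356/915 ≈ -41740.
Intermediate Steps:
S(T) = -(-111 + T)/(5*(-38 + T)) (S(T) = -(T - 111)/(5*(-38 + T)) = -(-111 + T)/(5*(-38 + T)))
S(w) - 41740 = (111 - 1*(-145))/(5*(-38 - 145)) - 41740 = (1/5)*(111 + 145)/(-183) - 41740 = (1/5)*(-1/183)*256 - 41740 = -256/915 - 41740 = -38192356/915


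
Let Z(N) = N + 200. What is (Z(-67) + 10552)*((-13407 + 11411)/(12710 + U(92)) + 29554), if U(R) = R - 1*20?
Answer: 2018168011960/6391 ≈ 3.1578e+8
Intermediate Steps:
U(R) = -20 + R (U(R) = R - 20 = -20 + R)
Z(N) = 200 + N
(Z(-67) + 10552)*((-13407 + 11411)/(12710 + U(92)) + 29554) = ((200 - 67) + 10552)*((-13407 + 11411)/(12710 + (-20 + 92)) + 29554) = (133 + 10552)*(-1996/(12710 + 72) + 29554) = 10685*(-1996/12782 + 29554) = 10685*(-1996*1/12782 + 29554) = 10685*(-998/6391 + 29554) = 10685*(188878616/6391) = 2018168011960/6391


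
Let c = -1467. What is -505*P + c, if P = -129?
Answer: 63678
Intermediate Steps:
-505*P + c = -505*(-129) - 1467 = 65145 - 1467 = 63678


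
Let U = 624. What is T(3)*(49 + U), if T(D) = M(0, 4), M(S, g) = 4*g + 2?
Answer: 12114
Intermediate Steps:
M(S, g) = 2 + 4*g
T(D) = 18 (T(D) = 2 + 4*4 = 2 + 16 = 18)
T(3)*(49 + U) = 18*(49 + 624) = 18*673 = 12114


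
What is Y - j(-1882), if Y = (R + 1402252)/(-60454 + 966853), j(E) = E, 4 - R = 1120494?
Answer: 131240360/69723 ≈ 1882.3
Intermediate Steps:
R = -1120490 (R = 4 - 1*1120494 = 4 - 1120494 = -1120490)
Y = 21674/69723 (Y = (-1120490 + 1402252)/(-60454 + 966853) = 281762/906399 = 281762*(1/906399) = 21674/69723 ≈ 0.31086)
Y - j(-1882) = 21674/69723 - 1*(-1882) = 21674/69723 + 1882 = 131240360/69723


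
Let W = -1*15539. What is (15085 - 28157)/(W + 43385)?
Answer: -6536/13923 ≈ -0.46944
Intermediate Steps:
W = -15539
(15085 - 28157)/(W + 43385) = (15085 - 28157)/(-15539 + 43385) = -13072/27846 = -13072*1/27846 = -6536/13923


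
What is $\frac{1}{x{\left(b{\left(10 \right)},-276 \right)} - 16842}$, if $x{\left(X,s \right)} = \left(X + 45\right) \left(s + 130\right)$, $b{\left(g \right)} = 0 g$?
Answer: $- \frac{1}{23412} \approx -4.2713 \cdot 10^{-5}$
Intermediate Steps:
$b{\left(g \right)} = 0$
$x{\left(X,s \right)} = \left(45 + X\right) \left(130 + s\right)$
$\frac{1}{x{\left(b{\left(10 \right)},-276 \right)} - 16842} = \frac{1}{\left(5850 + 45 \left(-276\right) + 130 \cdot 0 + 0 \left(-276\right)\right) - 16842} = \frac{1}{\left(5850 - 12420 + 0 + 0\right) - 16842} = \frac{1}{-6570 - 16842} = \frac{1}{-23412} = - \frac{1}{23412}$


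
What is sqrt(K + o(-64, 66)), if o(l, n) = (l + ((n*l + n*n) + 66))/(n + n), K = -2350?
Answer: I*sqrt(10232178)/66 ≈ 48.466*I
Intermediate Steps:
o(l, n) = (66 + l + n**2 + l*n)/(2*n) (o(l, n) = (l + ((l*n + n**2) + 66))/((2*n)) = (l + ((n**2 + l*n) + 66))*(1/(2*n)) = (l + (66 + n**2 + l*n))*(1/(2*n)) = (66 + l + n**2 + l*n)*(1/(2*n)) = (66 + l + n**2 + l*n)/(2*n))
sqrt(K + o(-64, 66)) = sqrt(-2350 + (1/2)*(66 - 64 + 66*(-64 + 66))/66) = sqrt(-2350 + (1/2)*(1/66)*(66 - 64 + 66*2)) = sqrt(-2350 + (1/2)*(1/66)*(66 - 64 + 132)) = sqrt(-2350 + (1/2)*(1/66)*134) = sqrt(-2350 + 67/66) = sqrt(-155033/66) = I*sqrt(10232178)/66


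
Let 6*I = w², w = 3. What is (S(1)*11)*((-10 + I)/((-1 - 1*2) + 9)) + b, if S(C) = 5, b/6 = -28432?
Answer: -2048039/12 ≈ -1.7067e+5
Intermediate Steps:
b = -170592 (b = 6*(-28432) = -170592)
I = 3/2 (I = (⅙)*3² = (⅙)*9 = 3/2 ≈ 1.5000)
(S(1)*11)*((-10 + I)/((-1 - 1*2) + 9)) + b = (5*11)*((-10 + 3/2)/((-1 - 1*2) + 9)) - 170592 = 55*(-17/(2*((-1 - 2) + 9))) - 170592 = 55*(-17/(2*(-3 + 9))) - 170592 = 55*(-17/2/6) - 170592 = 55*(-17/2*⅙) - 170592 = 55*(-17/12) - 170592 = -935/12 - 170592 = -2048039/12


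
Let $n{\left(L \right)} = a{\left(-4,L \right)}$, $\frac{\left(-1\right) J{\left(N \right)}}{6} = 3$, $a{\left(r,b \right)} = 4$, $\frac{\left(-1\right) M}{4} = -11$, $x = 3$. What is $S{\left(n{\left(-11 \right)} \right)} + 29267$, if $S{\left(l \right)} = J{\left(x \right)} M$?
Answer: $28475$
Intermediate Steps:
$M = 44$ ($M = \left(-4\right) \left(-11\right) = 44$)
$J{\left(N \right)} = -18$ ($J{\left(N \right)} = \left(-6\right) 3 = -18$)
$n{\left(L \right)} = 4$
$S{\left(l \right)} = -792$ ($S{\left(l \right)} = \left(-18\right) 44 = -792$)
$S{\left(n{\left(-11 \right)} \right)} + 29267 = -792 + 29267 = 28475$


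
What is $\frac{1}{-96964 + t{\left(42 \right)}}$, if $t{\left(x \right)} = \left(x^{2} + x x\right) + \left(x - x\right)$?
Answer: $- \frac{1}{93436} \approx -1.0703 \cdot 10^{-5}$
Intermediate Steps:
$t{\left(x \right)} = 2 x^{2}$ ($t{\left(x \right)} = \left(x^{2} + x^{2}\right) + 0 = 2 x^{2} + 0 = 2 x^{2}$)
$\frac{1}{-96964 + t{\left(42 \right)}} = \frac{1}{-96964 + 2 \cdot 42^{2}} = \frac{1}{-96964 + 2 \cdot 1764} = \frac{1}{-96964 + 3528} = \frac{1}{-93436} = - \frac{1}{93436}$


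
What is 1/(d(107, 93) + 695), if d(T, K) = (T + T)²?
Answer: 1/46491 ≈ 2.1510e-5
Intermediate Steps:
d(T, K) = 4*T² (d(T, K) = (2*T)² = 4*T²)
1/(d(107, 93) + 695) = 1/(4*107² + 695) = 1/(4*11449 + 695) = 1/(45796 + 695) = 1/46491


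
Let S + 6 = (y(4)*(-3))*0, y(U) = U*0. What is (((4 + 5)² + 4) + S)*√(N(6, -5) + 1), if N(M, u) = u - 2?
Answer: 79*I*√6 ≈ 193.51*I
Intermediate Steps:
y(U) = 0
S = -6 (S = -6 + (0*(-3))*0 = -6 + 0*0 = -6 + 0 = -6)
N(M, u) = -2 + u
(((4 + 5)² + 4) + S)*√(N(6, -5) + 1) = (((4 + 5)² + 4) - 6)*√((-2 - 5) + 1) = ((9² + 4) - 6)*√(-7 + 1) = ((81 + 4) - 6)*√(-6) = (85 - 6)*(I*√6) = 79*(I*√6) = 79*I*√6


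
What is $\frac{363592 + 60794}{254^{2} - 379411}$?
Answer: $- \frac{141462}{104965} \approx -1.3477$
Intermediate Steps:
$\frac{363592 + 60794}{254^{2} - 379411} = \frac{424386}{64516 - 379411} = \frac{424386}{-314895} = 424386 \left(- \frac{1}{314895}\right) = - \frac{141462}{104965}$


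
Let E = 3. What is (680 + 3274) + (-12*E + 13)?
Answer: 3931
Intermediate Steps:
(680 + 3274) + (-12*E + 13) = (680 + 3274) + (-12*3 + 13) = 3954 + (-36 + 13) = 3954 - 23 = 3931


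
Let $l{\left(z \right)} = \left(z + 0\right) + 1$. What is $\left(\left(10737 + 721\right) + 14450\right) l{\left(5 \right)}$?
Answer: $155448$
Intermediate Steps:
$l{\left(z \right)} = 1 + z$ ($l{\left(z \right)} = z + 1 = 1 + z$)
$\left(\left(10737 + 721\right) + 14450\right) l{\left(5 \right)} = \left(\left(10737 + 721\right) + 14450\right) \left(1 + 5\right) = \left(11458 + 14450\right) 6 = 25908 \cdot 6 = 155448$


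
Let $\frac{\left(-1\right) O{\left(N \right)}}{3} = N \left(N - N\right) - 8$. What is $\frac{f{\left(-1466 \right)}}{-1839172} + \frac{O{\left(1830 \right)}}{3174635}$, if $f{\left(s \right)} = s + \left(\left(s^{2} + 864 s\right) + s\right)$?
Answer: $- \frac{698091201468}{1459674950555} \approx -0.47825$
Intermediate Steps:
$O{\left(N \right)} = 24$ ($O{\left(N \right)} = - 3 \left(N \left(N - N\right) - 8\right) = - 3 \left(N 0 - 8\right) = - 3 \left(0 - 8\right) = \left(-3\right) \left(-8\right) = 24$)
$f{\left(s \right)} = s^{2} + 866 s$ ($f{\left(s \right)} = s + \left(s^{2} + 865 s\right) = s^{2} + 866 s$)
$\frac{f{\left(-1466 \right)}}{-1839172} + \frac{O{\left(1830 \right)}}{3174635} = \frac{\left(-1466\right) \left(866 - 1466\right)}{-1839172} + \frac{24}{3174635} = \left(-1466\right) \left(-600\right) \left(- \frac{1}{1839172}\right) + 24 \cdot \frac{1}{3174635} = 879600 \left(- \frac{1}{1839172}\right) + \frac{24}{3174635} = - \frac{219900}{459793} + \frac{24}{3174635} = - \frac{698091201468}{1459674950555}$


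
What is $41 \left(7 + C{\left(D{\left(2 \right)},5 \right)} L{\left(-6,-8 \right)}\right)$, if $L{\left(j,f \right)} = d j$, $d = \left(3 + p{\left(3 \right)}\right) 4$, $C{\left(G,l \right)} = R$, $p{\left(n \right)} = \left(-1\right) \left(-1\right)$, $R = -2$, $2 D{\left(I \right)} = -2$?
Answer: $8159$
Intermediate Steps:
$D{\left(I \right)} = -1$ ($D{\left(I \right)} = \frac{1}{2} \left(-2\right) = -1$)
$p{\left(n \right)} = 1$
$C{\left(G,l \right)} = -2$
$d = 16$ ($d = \left(3 + 1\right) 4 = 4 \cdot 4 = 16$)
$L{\left(j,f \right)} = 16 j$
$41 \left(7 + C{\left(D{\left(2 \right)},5 \right)} L{\left(-6,-8 \right)}\right) = 41 \left(7 - 2 \cdot 16 \left(-6\right)\right) = 41 \left(7 - -192\right) = 41 \left(7 + 192\right) = 41 \cdot 199 = 8159$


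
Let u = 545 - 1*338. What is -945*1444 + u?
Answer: -1364373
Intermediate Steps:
u = 207 (u = 545 - 338 = 207)
-945*1444 + u = -945*1444 + 207 = -1364580 + 207 = -1364373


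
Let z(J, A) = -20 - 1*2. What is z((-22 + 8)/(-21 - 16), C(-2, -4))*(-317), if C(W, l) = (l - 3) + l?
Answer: 6974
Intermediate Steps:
C(W, l) = -3 + 2*l (C(W, l) = (-3 + l) + l = -3 + 2*l)
z(J, A) = -22 (z(J, A) = -20 - 2 = -22)
z((-22 + 8)/(-21 - 16), C(-2, -4))*(-317) = -22*(-317) = 6974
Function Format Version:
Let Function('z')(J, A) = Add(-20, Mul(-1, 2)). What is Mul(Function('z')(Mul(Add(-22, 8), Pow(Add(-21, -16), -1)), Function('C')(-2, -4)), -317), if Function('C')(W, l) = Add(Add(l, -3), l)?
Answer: 6974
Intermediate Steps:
Function('C')(W, l) = Add(-3, Mul(2, l)) (Function('C')(W, l) = Add(Add(-3, l), l) = Add(-3, Mul(2, l)))
Function('z')(J, A) = -22 (Function('z')(J, A) = Add(-20, -2) = -22)
Mul(Function('z')(Mul(Add(-22, 8), Pow(Add(-21, -16), -1)), Function('C')(-2, -4)), -317) = Mul(-22, -317) = 6974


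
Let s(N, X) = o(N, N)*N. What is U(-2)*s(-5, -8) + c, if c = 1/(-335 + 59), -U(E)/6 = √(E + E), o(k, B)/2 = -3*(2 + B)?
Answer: -1/276 + 1080*I ≈ -0.0036232 + 1080.0*I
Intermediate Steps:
o(k, B) = -12 - 6*B (o(k, B) = 2*(-3*(2 + B)) = 2*(-6 - 3*B) = -12 - 6*B)
s(N, X) = N*(-12 - 6*N) (s(N, X) = (-12 - 6*N)*N = N*(-12 - 6*N))
U(E) = -6*√2*√E (U(E) = -6*√(E + E) = -6*√2*√E)
c = -1/276 (c = 1/(-276) = -1/276 ≈ -0.0036232)
U(-2)*s(-5, -8) + c = (-6*√2*√(-2))*(-6*(-5)*(2 - 5)) - 1/276 = (-6*√2*I*√2)*(-6*(-5)*(-3)) - 1/276 = -12*I*(-90) - 1/276 = 1080*I - 1/276 = -1/276 + 1080*I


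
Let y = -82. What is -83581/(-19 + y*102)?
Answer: 1007/101 ≈ 9.9703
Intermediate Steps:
-83581/(-19 + y*102) = -83581/(-19 - 82*102) = -83581/(-19 - 8364) = -83581/(-8383) = -83581*(-1/8383) = 1007/101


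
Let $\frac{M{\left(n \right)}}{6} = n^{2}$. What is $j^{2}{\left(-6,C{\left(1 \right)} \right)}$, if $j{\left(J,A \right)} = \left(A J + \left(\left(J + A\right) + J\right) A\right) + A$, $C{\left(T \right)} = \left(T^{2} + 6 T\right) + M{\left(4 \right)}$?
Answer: $78464164$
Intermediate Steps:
$M{\left(n \right)} = 6 n^{2}$
$C{\left(T \right)} = 96 + T^{2} + 6 T$ ($C{\left(T \right)} = \left(T^{2} + 6 T\right) + 6 \cdot 4^{2} = \left(T^{2} + 6 T\right) + 6 \cdot 16 = \left(T^{2} + 6 T\right) + 96 = 96 + T^{2} + 6 T$)
$j{\left(J,A \right)} = A + A J + A \left(A + 2 J\right)$ ($j{\left(J,A \right)} = \left(A J + \left(\left(A + J\right) + J\right) A\right) + A = \left(A J + \left(A + 2 J\right) A\right) + A = \left(A J + A \left(A + 2 J\right)\right) + A = A + A J + A \left(A + 2 J\right)$)
$j^{2}{\left(-6,C{\left(1 \right)} \right)} = \left(\left(96 + 1^{2} + 6 \cdot 1\right) \left(1 + \left(96 + 1^{2} + 6 \cdot 1\right) + 3 \left(-6\right)\right)\right)^{2} = \left(\left(96 + 1 + 6\right) \left(1 + \left(96 + 1 + 6\right) - 18\right)\right)^{2} = \left(103 \left(1 + 103 - 18\right)\right)^{2} = \left(103 \cdot 86\right)^{2} = 8858^{2} = 78464164$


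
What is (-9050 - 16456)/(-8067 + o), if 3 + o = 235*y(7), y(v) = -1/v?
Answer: 178542/56725 ≈ 3.1475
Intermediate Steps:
o = -256/7 (o = -3 + 235*(-1/7) = -3 - 235/7 = -256/7 ≈ -36.571)
(-9050 - 16456)/(-8067 + o) = (-9050 - 16456)/(-8067 - 256/7) = -25506/(-56725/7) = -25506*(-7/56725) = 178542/56725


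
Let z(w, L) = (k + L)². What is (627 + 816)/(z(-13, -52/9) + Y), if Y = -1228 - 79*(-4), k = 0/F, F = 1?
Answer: -116883/71168 ≈ -1.6424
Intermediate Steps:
k = 0 (k = 0/1 = 0*1 = 0)
z(w, L) = L² (z(w, L) = (0 + L)² = L²)
Y = -912 (Y = -1228 + 316 = -912)
(627 + 816)/(z(-13, -52/9) + Y) = (627 + 816)/((-52/9)² - 912) = 1443/((-52*⅑)² - 912) = 1443/((-52/9)² - 912) = 1443/(2704/81 - 912) = 1443/(-71168/81) = 1443*(-81/71168) = -116883/71168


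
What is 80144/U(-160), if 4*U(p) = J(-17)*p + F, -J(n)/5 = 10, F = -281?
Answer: 320576/7719 ≈ 41.531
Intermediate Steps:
J(n) = -50 (J(n) = -5*10 = -50)
U(p) = -281/4 - 25*p/2 (U(p) = (-50*p - 281)/4 = (-281 - 50*p)/4 = -281/4 - 25*p/2)
80144/U(-160) = 80144/(-281/4 - 25/2*(-160)) = 80144/(-281/4 + 2000) = 80144/(7719/4) = 80144*(4/7719) = 320576/7719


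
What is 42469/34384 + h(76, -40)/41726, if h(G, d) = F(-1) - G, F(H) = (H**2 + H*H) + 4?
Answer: 126403901/102479056 ≈ 1.2335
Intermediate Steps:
F(H) = 4 + 2*H**2 (F(H) = (H**2 + H**2) + 4 = 2*H**2 + 4 = 4 + 2*H**2)
h(G, d) = 6 - G (h(G, d) = (4 + 2*(-1)**2) - G = (4 + 2*1) - G = (4 + 2) - G = 6 - G)
42469/34384 + h(76, -40)/41726 = 42469/34384 + (6 - 1*76)/41726 = 42469*(1/34384) + (6 - 76)*(1/41726) = 6067/4912 - 70*1/41726 = 6067/4912 - 35/20863 = 126403901/102479056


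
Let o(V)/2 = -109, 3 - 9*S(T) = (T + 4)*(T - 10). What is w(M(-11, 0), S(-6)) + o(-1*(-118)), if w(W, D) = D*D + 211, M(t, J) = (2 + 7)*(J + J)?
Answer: 274/81 ≈ 3.3827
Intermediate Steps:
S(T) = 1/3 - (-10 + T)*(4 + T)/9 (S(T) = 1/3 - (T + 4)*(T - 10)/9 = 1/3 - (4 + T)*(-10 + T)/9 = 1/3 - (-10 + T)*(4 + T)/9)
M(t, J) = 18*J (M(t, J) = 9*(2*J) = 18*J)
w(W, D) = 211 + D**2 (w(W, D) = D**2 + 211 = 211 + D**2)
o(V) = -218 (o(V) = 2*(-109) = -218)
w(M(-11, 0), S(-6)) + o(-1*(-118)) = (211 + (43/9 - 1/9*(-6)**2 + (2/3)*(-6))**2) - 218 = (211 + (43/9 - 1/9*36 - 4)**2) - 218 = (211 + (43/9 - 4 - 4)**2) - 218 = (211 + (-29/9)**2) - 218 = (211 + 841/81) - 218 = 17932/81 - 218 = 274/81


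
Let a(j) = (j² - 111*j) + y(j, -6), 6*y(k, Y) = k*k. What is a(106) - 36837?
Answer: -106483/3 ≈ -35494.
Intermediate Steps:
y(k, Y) = k²/6 (y(k, Y) = (k*k)/6 = k²/6)
a(j) = -111*j + 7*j²/6 (a(j) = (j² - 111*j) + j²/6 = -111*j + 7*j²/6)
a(106) - 36837 = (⅙)*106*(-666 + 7*106) - 36837 = (⅙)*106*(-666 + 742) - 36837 = (⅙)*106*76 - 36837 = 4028/3 - 36837 = -106483/3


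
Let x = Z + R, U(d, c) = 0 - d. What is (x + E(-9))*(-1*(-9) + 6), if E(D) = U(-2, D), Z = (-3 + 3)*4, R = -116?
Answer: -1710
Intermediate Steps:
Z = 0 (Z = 0*4 = 0)
U(d, c) = -d
E(D) = 2 (E(D) = -1*(-2) = 2)
x = -116 (x = 0 - 116 = -116)
(x + E(-9))*(-1*(-9) + 6) = (-116 + 2)*(-1*(-9) + 6) = -114*(9 + 6) = -114*15 = -1710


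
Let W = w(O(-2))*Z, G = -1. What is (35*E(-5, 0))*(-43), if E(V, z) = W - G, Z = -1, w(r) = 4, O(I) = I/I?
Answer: 4515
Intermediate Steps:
O(I) = 1
W = -4 (W = 4*(-1) = -4)
E(V, z) = -3 (E(V, z) = -4 - 1*(-1) = -4 + 1 = -3)
(35*E(-5, 0))*(-43) = (35*(-3))*(-43) = -105*(-43) = 4515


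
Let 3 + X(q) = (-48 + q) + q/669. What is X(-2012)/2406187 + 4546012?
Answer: 7317893277725077/1609739103 ≈ 4.5460e+6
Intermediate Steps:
X(q) = -51 + 670*q/669 (X(q) = -3 + ((-48 + q) + q/669) = -3 + (-48 + 670*q/669) = -51 + 670*q/669)
X(-2012)/2406187 + 4546012 = (-51 + (670/669)*(-2012))/2406187 + 4546012 = (-51 - 1348040/669)*(1/2406187) + 4546012 = -1382159/669*1/2406187 + 4546012 = -1382159/1609739103 + 4546012 = 7317893277725077/1609739103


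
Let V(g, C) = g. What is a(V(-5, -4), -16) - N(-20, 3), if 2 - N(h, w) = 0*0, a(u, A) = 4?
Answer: 2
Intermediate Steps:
N(h, w) = 2 (N(h, w) = 2 - 0*0 = 2 - 1*0 = 2 + 0 = 2)
a(V(-5, -4), -16) - N(-20, 3) = 4 - 1*2 = 4 - 2 = 2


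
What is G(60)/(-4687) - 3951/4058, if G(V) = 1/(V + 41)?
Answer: -1870356095/1921004446 ≈ -0.97363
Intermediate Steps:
G(V) = 1/(41 + V)
G(60)/(-4687) - 3951/4058 = 1/((41 + 60)*(-4687)) - 3951/4058 = -1/4687/101 - 3951*1/4058 = (1/101)*(-1/4687) - 3951/4058 = -1/473387 - 3951/4058 = -1870356095/1921004446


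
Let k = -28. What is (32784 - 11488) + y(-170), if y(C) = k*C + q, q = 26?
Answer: 26082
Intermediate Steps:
y(C) = 26 - 28*C (y(C) = -28*C + 26 = 26 - 28*C)
(32784 - 11488) + y(-170) = (32784 - 11488) + (26 - 28*(-170)) = 21296 + (26 + 4760) = 21296 + 4786 = 26082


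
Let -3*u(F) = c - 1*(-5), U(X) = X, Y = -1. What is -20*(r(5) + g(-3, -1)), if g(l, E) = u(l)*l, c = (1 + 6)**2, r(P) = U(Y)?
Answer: -1060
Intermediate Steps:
r(P) = -1
c = 49 (c = 7**2 = 49)
u(F) = -18 (u(F) = -(49 - 1*(-5))/3 = -(49 + 5)/3 = -1/3*54 = -18)
g(l, E) = -18*l
-20*(r(5) + g(-3, -1)) = -20*(-1 - 18*(-3)) = -20*(-1 + 54) = -20*53 = -1060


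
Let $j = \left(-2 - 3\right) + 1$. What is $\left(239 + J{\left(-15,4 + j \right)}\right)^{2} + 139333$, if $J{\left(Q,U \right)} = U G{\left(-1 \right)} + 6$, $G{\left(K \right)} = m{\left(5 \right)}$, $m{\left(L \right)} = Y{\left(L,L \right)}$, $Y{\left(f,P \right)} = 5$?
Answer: $199358$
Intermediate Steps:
$m{\left(L \right)} = 5$
$G{\left(K \right)} = 5$
$j = -4$ ($j = -5 + 1 = -4$)
$J{\left(Q,U \right)} = 6 + 5 U$ ($J{\left(Q,U \right)} = U 5 + 6 = 5 U + 6 = 6 + 5 U$)
$\left(239 + J{\left(-15,4 + j \right)}\right)^{2} + 139333 = \left(239 + \left(6 + 5 \left(4 - 4\right)\right)\right)^{2} + 139333 = \left(239 + \left(6 + 5 \cdot 0\right)\right)^{2} + 139333 = \left(239 + \left(6 + 0\right)\right)^{2} + 139333 = \left(239 + 6\right)^{2} + 139333 = 245^{2} + 139333 = 60025 + 139333 = 199358$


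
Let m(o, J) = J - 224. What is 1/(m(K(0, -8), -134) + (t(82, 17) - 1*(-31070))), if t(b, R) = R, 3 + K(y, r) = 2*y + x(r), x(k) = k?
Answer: 1/30729 ≈ 3.2543e-5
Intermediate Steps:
K(y, r) = -3 + r + 2*y (K(y, r) = -3 + (2*y + r) = -3 + (r + 2*y) = -3 + r + 2*y)
m(o, J) = -224 + J
1/(m(K(0, -8), -134) + (t(82, 17) - 1*(-31070))) = 1/((-224 - 134) + (17 - 1*(-31070))) = 1/(-358 + (17 + 31070)) = 1/(-358 + 31087) = 1/30729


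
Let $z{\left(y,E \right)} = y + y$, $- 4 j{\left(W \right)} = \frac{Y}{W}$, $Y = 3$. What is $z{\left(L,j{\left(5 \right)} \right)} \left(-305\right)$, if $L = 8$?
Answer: $-4880$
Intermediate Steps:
$j{\left(W \right)} = - \frac{3}{4 W}$ ($j{\left(W \right)} = - \frac{3 \frac{1}{W}}{4} = - \frac{3}{4 W}$)
$z{\left(y,E \right)} = 2 y$
$z{\left(L,j{\left(5 \right)} \right)} \left(-305\right) = 2 \cdot 8 \left(-305\right) = 16 \left(-305\right) = -4880$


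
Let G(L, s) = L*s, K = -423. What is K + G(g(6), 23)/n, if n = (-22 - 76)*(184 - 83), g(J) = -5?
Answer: -4186739/9898 ≈ -422.99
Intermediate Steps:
n = -9898 (n = -98*101 = -9898)
K + G(g(6), 23)/n = -423 - 5*23/(-9898) = -423 - 115*(-1/9898) = -423 + 115/9898 = -4186739/9898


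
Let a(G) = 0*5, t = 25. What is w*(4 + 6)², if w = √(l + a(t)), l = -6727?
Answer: 3100*I*√7 ≈ 8201.8*I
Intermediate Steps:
a(G) = 0
w = 31*I*√7 (w = √(-6727 + 0) = √(-6727) = 31*I*√7 ≈ 82.018*I)
w*(4 + 6)² = (31*I*√7)*(4 + 6)² = (31*I*√7)*10² = (31*I*√7)*100 = 3100*I*√7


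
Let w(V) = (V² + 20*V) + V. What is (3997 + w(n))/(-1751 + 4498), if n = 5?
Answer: 4127/2747 ≈ 1.5024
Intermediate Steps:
w(V) = V² + 21*V
(3997 + w(n))/(-1751 + 4498) = (3997 + 5*(21 + 5))/(-1751 + 4498) = (3997 + 5*26)/2747 = (3997 + 130)*(1/2747) = 4127*(1/2747) = 4127/2747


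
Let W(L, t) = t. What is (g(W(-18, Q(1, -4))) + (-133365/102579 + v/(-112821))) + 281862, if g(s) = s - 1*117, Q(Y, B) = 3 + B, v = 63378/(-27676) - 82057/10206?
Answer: 38375029488204534630664/136205940711384621 ≈ 2.8174e+5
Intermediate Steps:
v = -364730675/35307657 (v = 63378*(-1/27676) - 82057*1/10206 = -31689/13838 - 82057/10206 = -364730675/35307657 ≈ -10.330)
g(s) = -117 + s (g(s) = s - 117 = -117 + s)
(g(W(-18, Q(1, -4))) + (-133365/102579 + v/(-112821))) + 281862 = ((-117 + (3 - 4)) + (-133365/102579 - 364730675/35307657/(-112821))) + 281862 = ((-117 - 1) + (-133365*1/102579 - 364730675/35307657*(-1/112821))) + 281862 = (-118 + (-44455/34193 + 364730675/3983445170397)) + 281862 = (-118 - 177071583814028360/136205940711384621) + 281862 = -16249372587757413638/136205940711384621 + 281862 = 38375029488204534630664/136205940711384621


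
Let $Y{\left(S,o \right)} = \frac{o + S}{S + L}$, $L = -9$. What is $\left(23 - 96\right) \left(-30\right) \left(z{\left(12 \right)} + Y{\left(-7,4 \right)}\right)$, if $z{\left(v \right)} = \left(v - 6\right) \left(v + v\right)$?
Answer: $\frac{2526165}{8} \approx 3.1577 \cdot 10^{5}$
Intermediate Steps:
$Y{\left(S,o \right)} = \frac{S + o}{-9 + S}$ ($Y{\left(S,o \right)} = \frac{o + S}{S - 9} = \frac{S + o}{-9 + S}$)
$z{\left(v \right)} = 2 v \left(-6 + v\right)$ ($z{\left(v \right)} = \left(-6 + v\right) 2 v = 2 v \left(-6 + v\right)$)
$\left(23 - 96\right) \left(-30\right) \left(z{\left(12 \right)} + Y{\left(-7,4 \right)}\right) = \left(23 - 96\right) \left(-30\right) \left(2 \cdot 12 \left(-6 + 12\right) + \frac{-7 + 4}{-9 - 7}\right) = \left(-73\right) \left(-30\right) \left(2 \cdot 12 \cdot 6 + \frac{1}{-16} \left(-3\right)\right) = 2190 \left(144 - - \frac{3}{16}\right) = 2190 \left(144 + \frac{3}{16}\right) = 2190 \cdot \frac{2307}{16} = \frac{2526165}{8}$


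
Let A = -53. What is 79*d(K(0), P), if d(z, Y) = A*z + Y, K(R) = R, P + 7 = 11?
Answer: 316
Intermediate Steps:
P = 4 (P = -7 + 11 = 4)
d(z, Y) = Y - 53*z (d(z, Y) = -53*z + Y = Y - 53*z)
79*d(K(0), P) = 79*(4 - 53*0) = 79*(4 + 0) = 79*4 = 316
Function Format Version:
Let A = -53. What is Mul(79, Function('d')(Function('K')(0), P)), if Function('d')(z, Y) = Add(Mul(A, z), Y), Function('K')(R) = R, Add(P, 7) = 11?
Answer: 316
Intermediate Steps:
P = 4 (P = Add(-7, 11) = 4)
Function('d')(z, Y) = Add(Y, Mul(-53, z)) (Function('d')(z, Y) = Add(Mul(-53, z), Y) = Add(Y, Mul(-53, z)))
Mul(79, Function('d')(Function('K')(0), P)) = Mul(79, Add(4, Mul(-53, 0))) = Mul(79, Add(4, 0)) = Mul(79, 4) = 316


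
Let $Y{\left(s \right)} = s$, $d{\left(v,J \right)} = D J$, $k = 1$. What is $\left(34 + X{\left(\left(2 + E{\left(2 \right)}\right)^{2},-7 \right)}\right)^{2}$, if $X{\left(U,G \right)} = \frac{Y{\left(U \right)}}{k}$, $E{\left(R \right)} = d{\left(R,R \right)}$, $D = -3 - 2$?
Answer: $9604$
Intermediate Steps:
$D = -5$ ($D = -3 - 2 = -5$)
$d{\left(v,J \right)} = - 5 J$
$E{\left(R \right)} = - 5 R$
$X{\left(U,G \right)} = U$ ($X{\left(U,G \right)} = \frac{U}{1} = U 1 = U$)
$\left(34 + X{\left(\left(2 + E{\left(2 \right)}\right)^{2},-7 \right)}\right)^{2} = \left(34 + \left(2 - 10\right)^{2}\right)^{2} = \left(34 + \left(-8\right)^{2}\right)^{2} = \left(34 + 64\right)^{2} = 98^{2} = 9604$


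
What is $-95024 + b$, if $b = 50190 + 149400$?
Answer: $104566$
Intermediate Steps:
$b = 199590$
$-95024 + b = -95024 + 199590 = 104566$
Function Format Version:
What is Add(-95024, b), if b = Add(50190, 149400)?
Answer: 104566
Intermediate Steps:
b = 199590
Add(-95024, b) = Add(-95024, 199590) = 104566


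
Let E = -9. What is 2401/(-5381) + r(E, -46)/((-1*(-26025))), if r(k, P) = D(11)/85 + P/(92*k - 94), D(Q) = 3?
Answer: -2448496927847/5487487972125 ≈ -0.44620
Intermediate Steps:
r(k, P) = 3/85 + P/(-94 + 92*k) (r(k, P) = 3/85 + P/(92*k - 94) = 3*(1/85) + P/(-94 + 92*k) = 3/85 + P/(-94 + 92*k))
2401/(-5381) + r(E, -46)/((-1*(-26025))) = 2401/(-5381) + ((-282 + 85*(-46) + 276*(-9))/(170*(-47 + 46*(-9))))/((-1*(-26025))) = 2401*(-1/5381) + ((-282 - 3910 - 2484)/(170*(-47 - 414)))/26025 = -2401/5381 + ((1/170)*(-6676)/(-461))*(1/26025) = -2401/5381 + ((1/170)*(-1/461)*(-6676))*(1/26025) = -2401/5381 + (3338/39185)*(1/26025) = -2401/5381 + 3338/1019789625 = -2448496927847/5487487972125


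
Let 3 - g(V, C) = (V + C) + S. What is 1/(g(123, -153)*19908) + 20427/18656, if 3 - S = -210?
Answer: 415902899/379844640 ≈ 1.0949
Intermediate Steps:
S = 213 (S = 3 - 1*(-210) = 3 + 210 = 213)
g(V, C) = -210 - C - V (g(V, C) = 3 - ((V + C) + 213) = 3 - ((C + V) + 213) = 3 - (213 + C + V) = 3 + (-213 - C - V) = -210 - C - V)
1/(g(123, -153)*19908) + 20427/18656 = 1/(-210 - 1*(-153) - 1*123*19908) + 20427/18656 = (1/19908)/(-210 + 153 - 123) + 20427*(1/18656) = (1/19908)/(-180) + 1857/1696 = -1/180*1/19908 + 1857/1696 = -1/3583440 + 1857/1696 = 415902899/379844640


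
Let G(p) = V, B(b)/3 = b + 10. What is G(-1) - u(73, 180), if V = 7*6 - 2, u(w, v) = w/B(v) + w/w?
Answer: 22157/570 ≈ 38.872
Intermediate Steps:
B(b) = 30 + 3*b (B(b) = 3*(b + 10) = 3*(10 + b) = 30 + 3*b)
u(w, v) = 1 + w/(30 + 3*v) (u(w, v) = w/(30 + 3*v) + w/w = w/(30 + 3*v) + 1 = 1 + w/(30 + 3*v))
V = 40 (V = 42 - 2 = 40)
G(p) = 40
G(-1) - u(73, 180) = 40 - (10 + 180 + (⅓)*73)/(10 + 180) = 40 - (10 + 180 + 73/3)/190 = 40 - 643/(190*3) = 40 - 1*643/570 = 40 - 643/570 = 22157/570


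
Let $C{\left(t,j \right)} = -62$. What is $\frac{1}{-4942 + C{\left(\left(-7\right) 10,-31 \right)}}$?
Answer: $- \frac{1}{5004} \approx -0.00019984$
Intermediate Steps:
$\frac{1}{-4942 + C{\left(\left(-7\right) 10,-31 \right)}} = \frac{1}{-4942 - 62} = \frac{1}{-5004} = - \frac{1}{5004}$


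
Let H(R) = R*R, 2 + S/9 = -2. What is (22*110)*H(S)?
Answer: 3136320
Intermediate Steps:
S = -36 (S = -18 + 9*(-2) = -18 - 18 = -36)
H(R) = R**2
(22*110)*H(S) = (22*110)*(-36)**2 = 2420*1296 = 3136320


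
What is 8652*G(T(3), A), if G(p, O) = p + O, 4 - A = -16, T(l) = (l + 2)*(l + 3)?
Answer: 432600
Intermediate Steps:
T(l) = (2 + l)*(3 + l)
A = 20 (A = 4 - 1*(-16) = 4 + 16 = 20)
G(p, O) = O + p
8652*G(T(3), A) = 8652*(20 + (6 + 3² + 5*3)) = 8652*(20 + (6 + 9 + 15)) = 8652*(20 + 30) = 8652*50 = 432600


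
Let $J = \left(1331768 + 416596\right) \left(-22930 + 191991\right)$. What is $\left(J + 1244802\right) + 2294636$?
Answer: $295583705642$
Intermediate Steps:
$J = 295580166204$ ($J = 1748364 \cdot 169061 = 295580166204$)
$\left(J + 1244802\right) + 2294636 = \left(295580166204 + 1244802\right) + 2294636 = 295581411006 + 2294636 = 295583705642$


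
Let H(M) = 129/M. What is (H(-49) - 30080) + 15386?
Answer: -720135/49 ≈ -14697.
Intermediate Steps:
(H(-49) - 30080) + 15386 = (129/(-49) - 30080) + 15386 = (129*(-1/49) - 30080) + 15386 = (-129/49 - 30080) + 15386 = -1474049/49 + 15386 = -720135/49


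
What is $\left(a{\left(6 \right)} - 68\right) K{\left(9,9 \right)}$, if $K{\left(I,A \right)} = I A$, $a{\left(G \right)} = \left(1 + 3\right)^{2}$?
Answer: $-4212$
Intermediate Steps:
$a{\left(G \right)} = 16$ ($a{\left(G \right)} = 4^{2} = 16$)
$K{\left(I,A \right)} = A I$
$\left(a{\left(6 \right)} - 68\right) K{\left(9,9 \right)} = \left(16 - 68\right) 9 \cdot 9 = \left(-52\right) 81 = -4212$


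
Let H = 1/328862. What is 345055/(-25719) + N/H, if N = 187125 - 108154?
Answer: 667936858065383/25719 ≈ 2.5971e+10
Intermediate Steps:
N = 78971
H = 1/328862 ≈ 3.0408e-6
345055/(-25719) + N/H = 345055/(-25719) + 78971/(1/328862) = 345055*(-1/25719) + 78971*328862 = -345055/25719 + 25970561002 = 667936858065383/25719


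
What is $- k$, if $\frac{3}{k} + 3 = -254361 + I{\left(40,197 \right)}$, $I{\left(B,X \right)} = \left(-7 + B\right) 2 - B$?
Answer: $\frac{3}{254338} \approx 1.1795 \cdot 10^{-5}$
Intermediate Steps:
$I{\left(B,X \right)} = -14 + B$ ($I{\left(B,X \right)} = \left(-14 + 2 B\right) - B = -14 + B$)
$k = - \frac{3}{254338}$ ($k = \frac{3}{-3 + \left(-254361 + \left(-14 + 40\right)\right)} = \frac{3}{-3 + \left(-254361 + 26\right)} = \frac{3}{-3 - 254335} = \frac{3}{-254338} = 3 \left(- \frac{1}{254338}\right) = - \frac{3}{254338} \approx -1.1795 \cdot 10^{-5}$)
$- k = \left(-1\right) \left(- \frac{3}{254338}\right) = \frac{3}{254338}$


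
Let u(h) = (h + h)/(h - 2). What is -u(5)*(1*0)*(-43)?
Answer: 0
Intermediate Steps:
u(h) = 2*h/(-2 + h) (u(h) = (2*h)/(-2 + h) = 2*h/(-2 + h))
-u(5)*(1*0)*(-43) = -(2*5/(-2 + 5))*(1*0)*(-43) = -(2*5/3)*0*(-43) = -(2*5*(1/3))*0*(-43) = -(10/3)*0*(-43) = -0*(-43) = -1*0 = 0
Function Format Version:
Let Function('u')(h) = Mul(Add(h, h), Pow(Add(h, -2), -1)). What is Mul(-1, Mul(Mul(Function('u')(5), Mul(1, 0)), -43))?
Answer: 0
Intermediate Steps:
Function('u')(h) = Mul(2, h, Pow(Add(-2, h), -1)) (Function('u')(h) = Mul(Mul(2, h), Pow(Add(-2, h), -1)) = Mul(2, h, Pow(Add(-2, h), -1)))
Mul(-1, Mul(Mul(Function('u')(5), Mul(1, 0)), -43)) = Mul(-1, Mul(Mul(Mul(2, 5, Pow(Add(-2, 5), -1)), Mul(1, 0)), -43)) = Mul(-1, Mul(Mul(Mul(2, 5, Pow(3, -1)), 0), -43)) = Mul(-1, Mul(Mul(Mul(2, 5, Rational(1, 3)), 0), -43)) = Mul(-1, Mul(Mul(Rational(10, 3), 0), -43)) = Mul(-1, Mul(0, -43)) = Mul(-1, 0) = 0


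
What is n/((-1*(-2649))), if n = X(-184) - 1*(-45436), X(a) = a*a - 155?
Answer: 26379/883 ≈ 29.874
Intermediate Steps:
X(a) = -155 + a**2 (X(a) = a**2 - 155 = -155 + a**2)
n = 79137 (n = (-155 + (-184)**2) - 1*(-45436) = (-155 + 33856) + 45436 = 33701 + 45436 = 79137)
n/((-1*(-2649))) = 79137/((-1*(-2649))) = 79137/2649 = 79137*(1/2649) = 26379/883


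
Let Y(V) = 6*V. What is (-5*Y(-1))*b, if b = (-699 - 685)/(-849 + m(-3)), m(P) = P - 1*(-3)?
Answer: 13840/283 ≈ 48.905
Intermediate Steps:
m(P) = 3 + P (m(P) = P + 3 = 3 + P)
b = 1384/849 (b = (-699 - 685)/(-849 + (3 - 3)) = -1384/(-849 + 0) = -1384/(-849) = -1384*(-1/849) = 1384/849 ≈ 1.6302)
(-5*Y(-1))*b = -30*(-1)*(1384/849) = -5*(-6)*(1384/849) = 30*(1384/849) = 13840/283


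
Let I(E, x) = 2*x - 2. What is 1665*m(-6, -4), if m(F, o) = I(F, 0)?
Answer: -3330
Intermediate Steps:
I(E, x) = -2 + 2*x
m(F, o) = -2 (m(F, o) = -2 + 2*0 = -2 + 0 = -2)
1665*m(-6, -4) = 1665*(-2) = -3330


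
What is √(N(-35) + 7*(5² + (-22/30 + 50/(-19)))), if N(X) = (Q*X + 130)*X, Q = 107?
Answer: √10289294295/285 ≈ 355.92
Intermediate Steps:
N(X) = X*(130 + 107*X) (N(X) = (107*X + 130)*X = (130 + 107*X)*X = X*(130 + 107*X))
√(N(-35) + 7*(5² + (-22/30 + 50/(-19)))) = √(-35*(130 + 107*(-35)) + 7*(5² + (-22/30 + 50/(-19)))) = √(-35*(130 - 3745) + 7*(25 + (-22*1/30 + 50*(-1/19)))) = √(-35*(-3615) + 7*(25 + (-11/15 - 50/19))) = √(126525 + 7*(25 - 959/285)) = √(126525 + 7*(6166/285)) = √(126525 + 43162/285) = √(36102787/285) = √10289294295/285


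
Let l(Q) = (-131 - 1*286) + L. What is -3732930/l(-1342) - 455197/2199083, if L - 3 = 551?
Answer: -8209085265179/301274371 ≈ -27248.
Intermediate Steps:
L = 554 (L = 3 + 551 = 554)
l(Q) = 137 (l(Q) = (-131 - 1*286) + 554 = (-131 - 286) + 554 = -417 + 554 = 137)
-3732930/l(-1342) - 455197/2199083 = -3732930/137 - 455197/2199083 = -8209085265179/301274371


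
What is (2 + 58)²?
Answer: 3600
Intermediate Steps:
(2 + 58)² = 60² = 3600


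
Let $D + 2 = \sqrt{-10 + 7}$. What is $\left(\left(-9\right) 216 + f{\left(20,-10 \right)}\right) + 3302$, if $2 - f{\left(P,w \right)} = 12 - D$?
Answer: $1346 + i \sqrt{3} \approx 1346.0 + 1.732 i$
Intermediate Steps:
$D = -2 + i \sqrt{3}$ ($D = -2 + \sqrt{-10 + 7} = -2 + \sqrt{-3} = -2 + i \sqrt{3} \approx -2.0 + 1.732 i$)
$f{\left(P,w \right)} = -12 + i \sqrt{3}$ ($f{\left(P,w \right)} = 2 - \left(12 - \left(-2 + i \sqrt{3}\right)\right) = 2 - \left(12 + \left(2 - i \sqrt{3}\right)\right) = 2 - \left(14 - i \sqrt{3}\right) = -12 + i \sqrt{3}$)
$\left(\left(-9\right) 216 + f{\left(20,-10 \right)}\right) + 3302 = \left(\left(-9\right) 216 - \left(12 - i \sqrt{3}\right)\right) + 3302 = \left(-1944 - \left(12 - i \sqrt{3}\right)\right) + 3302 = \left(-1956 + i \sqrt{3}\right) + 3302 = 1346 + i \sqrt{3}$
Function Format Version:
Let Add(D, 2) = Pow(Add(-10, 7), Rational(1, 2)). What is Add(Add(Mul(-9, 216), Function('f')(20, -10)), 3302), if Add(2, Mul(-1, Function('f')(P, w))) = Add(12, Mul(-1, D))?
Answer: Add(1346, Mul(I, Pow(3, Rational(1, 2)))) ≈ Add(1346.0, Mul(1.7320, I))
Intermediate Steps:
D = Add(-2, Mul(I, Pow(3, Rational(1, 2)))) (D = Add(-2, Pow(Add(-10, 7), Rational(1, 2))) = Add(-2, Pow(-3, Rational(1, 2))) = Add(-2, Mul(I, Pow(3, Rational(1, 2)))) ≈ Add(-2.0000, Mul(1.7320, I)))
Function('f')(P, w) = Add(-12, Mul(I, Pow(3, Rational(1, 2)))) (Function('f')(P, w) = Add(2, Mul(-1, Add(12, Mul(-1, Add(-2, Mul(I, Pow(3, Rational(1, 2)))))))) = Add(2, Mul(-1, Add(12, Add(2, Mul(-1, I, Pow(3, Rational(1, 2))))))) = Add(2, Mul(-1, Add(14, Mul(-1, I, Pow(3, Rational(1, 2)))))) = Add(2, Add(-14, Mul(I, Pow(3, Rational(1, 2))))) = Add(-12, Mul(I, Pow(3, Rational(1, 2)))))
Add(Add(Mul(-9, 216), Function('f')(20, -10)), 3302) = Add(Add(Mul(-9, 216), Add(-12, Mul(I, Pow(3, Rational(1, 2))))), 3302) = Add(Add(-1944, Add(-12, Mul(I, Pow(3, Rational(1, 2))))), 3302) = Add(Add(-1956, Mul(I, Pow(3, Rational(1, 2)))), 3302) = Add(1346, Mul(I, Pow(3, Rational(1, 2))))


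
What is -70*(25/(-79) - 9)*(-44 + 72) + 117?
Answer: 1451803/79 ≈ 18377.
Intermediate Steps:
-70*(25/(-79) - 9)*(-44 + 72) + 117 = -70*(25*(-1/79) - 9)*28 + 117 = -70*(-25/79 - 9)*28 + 117 = -(-51520)*28/79 + 117 = -70*(-20608/79) + 117 = 1442560/79 + 117 = 1451803/79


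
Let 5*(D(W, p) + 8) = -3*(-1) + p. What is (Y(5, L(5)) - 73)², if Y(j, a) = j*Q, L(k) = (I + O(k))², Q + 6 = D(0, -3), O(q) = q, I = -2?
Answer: 20449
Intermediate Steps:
D(W, p) = -37/5 + p/5 (D(W, p) = -8 + (-3*(-1) + p)/5 = -8 + (3 + p)/5 = -8 + (⅗ + p/5) = -37/5 + p/5)
Q = -14 (Q = -6 + (-37/5 + (⅕)*(-3)) = -6 + (-37/5 - ⅗) = -6 - 8 = -14)
L(k) = (-2 + k)²
Y(j, a) = -14*j (Y(j, a) = j*(-14) = -14*j)
(Y(5, L(5)) - 73)² = (-14*5 - 73)² = (-70 - 73)² = (-143)² = 20449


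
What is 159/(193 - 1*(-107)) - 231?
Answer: -23047/100 ≈ -230.47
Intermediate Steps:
159/(193 - 1*(-107)) - 231 = 159/(193 + 107) - 231 = 159/300 - 231 = 159*(1/300) - 231 = 53/100 - 231 = -23047/100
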